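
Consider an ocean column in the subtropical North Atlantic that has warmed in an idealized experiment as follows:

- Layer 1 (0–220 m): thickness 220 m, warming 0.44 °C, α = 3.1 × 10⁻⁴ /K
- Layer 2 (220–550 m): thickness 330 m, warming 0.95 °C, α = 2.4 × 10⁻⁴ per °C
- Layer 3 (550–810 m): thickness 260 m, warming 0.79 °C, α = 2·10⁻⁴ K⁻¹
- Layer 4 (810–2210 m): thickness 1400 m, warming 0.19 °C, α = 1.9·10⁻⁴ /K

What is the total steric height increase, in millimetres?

0–220 m: 0.44 × 220 × 3.1×10⁻⁴ = 0.030008 m
Layer 2: 2.4×10⁻⁴ × 0.95 × 330 = 0.07524 m
0.79 × 260 × 2×10⁻⁴ = 0.04108 m
0.19 × 1.9×10⁻⁴ × 1400 = 0.05054 m
Δh = 0.030008 + 0.07524 + 0.04108 + 0.05054 = 0.196868 m

197 mm of thermosteric rise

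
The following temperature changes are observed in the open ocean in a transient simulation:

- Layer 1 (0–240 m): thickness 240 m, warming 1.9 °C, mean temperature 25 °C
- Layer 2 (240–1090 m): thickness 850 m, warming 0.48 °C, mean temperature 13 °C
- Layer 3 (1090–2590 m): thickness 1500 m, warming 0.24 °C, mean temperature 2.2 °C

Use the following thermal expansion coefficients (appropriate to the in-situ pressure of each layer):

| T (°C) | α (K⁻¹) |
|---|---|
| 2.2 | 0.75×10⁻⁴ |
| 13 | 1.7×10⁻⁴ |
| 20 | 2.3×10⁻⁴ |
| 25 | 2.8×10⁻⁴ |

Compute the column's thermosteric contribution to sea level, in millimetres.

Layer 1 at 25 °C → α = 2.8×10⁻⁴ K⁻¹
Layer 2 at 13 °C → α = 1.7×10⁻⁴ K⁻¹
Layer 3 at 2.2 °C → α = 0.75×10⁻⁴ K⁻¹
2.8×10⁻⁴ × 1.9 × 240 = 0.12768 m
240–1090 m: 1.7×10⁻⁴ × 0.48 × 850 = 0.06936 m
Layer 3: 1500 × 0.24 × 0.75×10⁻⁴ = 0.02700 m
Δh = 0.12768 + 0.06936 + 0.02700 = 0.22404 m

about 224 mm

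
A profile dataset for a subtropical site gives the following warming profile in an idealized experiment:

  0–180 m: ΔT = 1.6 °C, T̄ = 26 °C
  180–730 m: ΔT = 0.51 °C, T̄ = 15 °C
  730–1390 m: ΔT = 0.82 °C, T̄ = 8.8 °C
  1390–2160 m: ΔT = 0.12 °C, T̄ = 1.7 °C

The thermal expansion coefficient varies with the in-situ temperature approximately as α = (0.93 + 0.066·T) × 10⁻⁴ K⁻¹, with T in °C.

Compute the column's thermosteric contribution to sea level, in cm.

about 22.1 cm

Layer 1: α = (0.93 + 0.066×26)×10⁻⁴ = 2.646×10⁻⁴ K⁻¹
Layer 2: α = (0.93 + 0.066×15)×10⁻⁴ = 1.92×10⁻⁴ K⁻¹
Layer 3: α = (0.93 + 0.066×8.8)×10⁻⁴ = 1.5108×10⁻⁴ K⁻¹
Layer 4: α = (0.93 + 0.066×1.7)×10⁻⁴ = 1.0422×10⁻⁴ K⁻¹
Layer 1: 180 × 2.646×10⁻⁴ × 1.6 = 0.0762048 m
550 × 0.51 × 1.92×10⁻⁴ = 0.053856 m
730–1390 m: 1.5108×10⁻⁴ × 660 × 0.82 = 0.081764496 m
Layer 4: 0.12 × 1.0422×10⁻⁴ × 770 = 0.009629928 m
Δh = 0.0762048 + 0.053856 + 0.081764496 + 0.009629928 = 0.221455224 m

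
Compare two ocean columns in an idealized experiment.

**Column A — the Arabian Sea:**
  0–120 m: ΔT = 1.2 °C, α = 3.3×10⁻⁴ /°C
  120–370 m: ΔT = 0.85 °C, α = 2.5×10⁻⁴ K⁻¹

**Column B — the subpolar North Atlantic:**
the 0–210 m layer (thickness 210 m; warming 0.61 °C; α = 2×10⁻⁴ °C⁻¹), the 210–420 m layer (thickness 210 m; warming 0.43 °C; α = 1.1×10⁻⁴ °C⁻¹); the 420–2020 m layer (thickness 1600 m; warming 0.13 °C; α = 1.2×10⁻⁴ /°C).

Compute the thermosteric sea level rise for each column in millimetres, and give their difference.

Δh_A ≈ 101 mm, Δh_B ≈ 60.5 mm; difference ≈ 40.1 mm

A Layer 1: 3.3×10⁻⁴ × 1.2 × 120 = 0.04752 m
A 120–370 m: 250 × 0.85 × 2.5×10⁻⁴ = 0.053125 m
A total: 0.100645 m
B 210 × 0.61 × 2×10⁻⁴ = 0.02562 m
B 0.43 × 210 × 1.1×10⁻⁴ = 0.009933 m
B 420–2020 m: 1.2×10⁻⁴ × 1600 × 0.13 = 0.02496 m
B total: 0.060513 m
Difference: 0.100645 − 0.060513 = 0.040132 m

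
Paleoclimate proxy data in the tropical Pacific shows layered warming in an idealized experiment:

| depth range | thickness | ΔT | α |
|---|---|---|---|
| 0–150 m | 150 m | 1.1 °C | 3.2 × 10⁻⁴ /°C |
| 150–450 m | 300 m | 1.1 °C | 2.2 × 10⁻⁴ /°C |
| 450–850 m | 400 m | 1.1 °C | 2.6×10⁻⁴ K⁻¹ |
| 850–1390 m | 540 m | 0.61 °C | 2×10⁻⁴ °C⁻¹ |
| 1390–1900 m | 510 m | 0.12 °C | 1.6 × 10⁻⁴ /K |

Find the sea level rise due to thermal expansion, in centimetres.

32 cm

1.1 × 3.2×10⁻⁴ × 150 = 0.05280 m
Layer 2: 300 × 2.2×10⁻⁴ × 1.1 = 0.07260 m
400 × 1.1 × 2.6×10⁻⁴ = 0.11440 m
850–1390 m: 540 × 2×10⁻⁴ × 0.61 = 0.06588 m
1390–1900 m: 0.12 × 1.6×10⁻⁴ × 510 = 0.009792 m
Δh = 0.05280 + 0.07260 + 0.11440 + 0.06588 + 0.009792 = 0.315472 m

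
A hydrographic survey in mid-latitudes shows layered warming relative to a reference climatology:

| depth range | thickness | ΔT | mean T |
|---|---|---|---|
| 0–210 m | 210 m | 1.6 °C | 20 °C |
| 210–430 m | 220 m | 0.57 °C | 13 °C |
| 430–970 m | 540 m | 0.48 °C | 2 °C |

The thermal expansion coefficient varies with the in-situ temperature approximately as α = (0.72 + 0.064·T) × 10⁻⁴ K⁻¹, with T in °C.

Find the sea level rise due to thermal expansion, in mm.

Layer 1: α = (0.72 + 0.064×20)×10⁻⁴ = 2×10⁻⁴ K⁻¹
Layer 2: α = (0.72 + 0.064×13)×10⁻⁴ = 1.552×10⁻⁴ K⁻¹
Layer 3: α = (0.72 + 0.064×2)×10⁻⁴ = 0.848×10⁻⁴ K⁻¹
Layer 1: 1.6 × 210 × 2×10⁻⁴ = 0.06720 m
Layer 2: 220 × 1.552×10⁻⁴ × 0.57 = 0.01946208 m
Layer 3: 0.848×10⁻⁴ × 540 × 0.48 = 0.02198016 m
Δh = 0.06720 + 0.01946208 + 0.02198016 = 0.10864224 m ≈ 109 mm

Δh ≈ 109 mm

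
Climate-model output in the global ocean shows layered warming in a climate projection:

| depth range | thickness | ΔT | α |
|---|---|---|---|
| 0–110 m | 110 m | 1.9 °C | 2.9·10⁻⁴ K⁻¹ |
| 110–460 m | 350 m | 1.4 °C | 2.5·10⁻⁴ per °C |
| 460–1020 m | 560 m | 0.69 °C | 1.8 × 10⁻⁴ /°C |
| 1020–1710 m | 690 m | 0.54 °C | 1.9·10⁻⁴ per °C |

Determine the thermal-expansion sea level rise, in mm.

323 mm of thermosteric rise

Layer 1: 2.9×10⁻⁴ × 1.9 × 110 = 0.06061 m
110–460 m: 350 × 1.4 × 2.5×10⁻⁴ = 0.12250 m
Layer 3: 1.8×10⁻⁴ × 560 × 0.69 = 0.069552 m
Layer 4: 1.9×10⁻⁴ × 690 × 0.54 = 0.070794 m
Δh = 0.06061 + 0.12250 + 0.069552 + 0.070794 = 0.323456 m ≈ 323 mm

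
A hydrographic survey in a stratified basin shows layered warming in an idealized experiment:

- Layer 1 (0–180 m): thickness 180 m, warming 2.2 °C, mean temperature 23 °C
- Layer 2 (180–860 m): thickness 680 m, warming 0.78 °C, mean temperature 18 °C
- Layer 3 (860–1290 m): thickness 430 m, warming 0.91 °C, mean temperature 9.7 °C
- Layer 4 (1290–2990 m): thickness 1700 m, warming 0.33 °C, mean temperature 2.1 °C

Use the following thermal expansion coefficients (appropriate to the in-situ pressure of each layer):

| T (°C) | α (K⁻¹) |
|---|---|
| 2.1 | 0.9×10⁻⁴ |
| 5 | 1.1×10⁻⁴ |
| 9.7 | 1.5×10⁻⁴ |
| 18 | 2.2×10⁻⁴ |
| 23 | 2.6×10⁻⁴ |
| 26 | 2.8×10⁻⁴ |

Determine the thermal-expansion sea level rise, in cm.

32.9 cm

Layer 1 at 23 °C → α = 2.6×10⁻⁴ K⁻¹
Layer 2 at 18 °C → α = 2.2×10⁻⁴ K⁻¹
Layer 3 at 9.7 °C → α = 1.5×10⁻⁴ K⁻¹
Layer 4 at 2.1 °C → α = 0.9×10⁻⁴ K⁻¹
Layer 1: 2.2 × 2.6×10⁻⁴ × 180 = 0.10296 m
0.78 × 2.2×10⁻⁴ × 680 = 0.116688 m
Layer 3: 0.91 × 430 × 1.5×10⁻⁴ = 0.058695 m
1290–2990 m: 0.33 × 1700 × 0.9×10⁻⁴ = 0.05049 m
Δh = 0.10296 + 0.116688 + 0.058695 + 0.05049 = 0.328833 m ≈ 32.9 cm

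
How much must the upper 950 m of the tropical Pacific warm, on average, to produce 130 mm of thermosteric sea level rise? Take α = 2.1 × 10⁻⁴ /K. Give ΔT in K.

ΔT = Δh/(αH) = 0.13 / (2.1×10⁻⁴ × 950) ≈ 0.6516 K

ΔT ≈ 0.652 K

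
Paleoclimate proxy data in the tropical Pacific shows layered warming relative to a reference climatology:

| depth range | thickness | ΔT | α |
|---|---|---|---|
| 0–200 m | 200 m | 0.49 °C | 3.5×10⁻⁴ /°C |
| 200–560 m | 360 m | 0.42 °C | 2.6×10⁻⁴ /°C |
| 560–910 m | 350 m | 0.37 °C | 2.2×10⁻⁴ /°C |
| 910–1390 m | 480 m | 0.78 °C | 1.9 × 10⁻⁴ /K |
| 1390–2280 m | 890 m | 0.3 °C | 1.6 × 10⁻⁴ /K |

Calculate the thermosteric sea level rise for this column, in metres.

0–200 m: 200 × 3.5×10⁻⁴ × 0.49 = 0.03430 m
200–560 m: 360 × 0.42 × 2.6×10⁻⁴ = 0.039312 m
560–910 m: 2.2×10⁻⁴ × 350 × 0.37 = 0.02849 m
910–1390 m: 480 × 1.9×10⁻⁴ × 0.78 = 0.071136 m
Layer 5: 890 × 1.6×10⁻⁴ × 0.3 = 0.04272 m
Δh = 0.03430 + 0.039312 + 0.02849 + 0.071136 + 0.04272 = 0.215958 m

about 0.216 m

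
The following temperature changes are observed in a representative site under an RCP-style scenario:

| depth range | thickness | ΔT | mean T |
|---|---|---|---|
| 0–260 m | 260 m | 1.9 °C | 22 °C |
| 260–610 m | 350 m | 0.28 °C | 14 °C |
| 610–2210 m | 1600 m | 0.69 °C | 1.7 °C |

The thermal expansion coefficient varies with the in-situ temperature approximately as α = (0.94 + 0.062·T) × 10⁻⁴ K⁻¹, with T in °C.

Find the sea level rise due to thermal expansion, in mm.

250 mm of thermosteric rise

Layer 1: α = (0.94 + 0.062×22)×10⁻⁴ = 2.304×10⁻⁴ K⁻¹
Layer 2: α = (0.94 + 0.062×14)×10⁻⁴ = 1.808×10⁻⁴ K⁻¹
Layer 3: α = (0.94 + 0.062×1.7)×10⁻⁴ = 1.0454×10⁻⁴ K⁻¹
260 × 1.9 × 2.304×10⁻⁴ = 0.1138176 m
Layer 2: 1.808×10⁻⁴ × 350 × 0.28 = 0.0177184 m
1.0454×10⁻⁴ × 0.69 × 1600 = 0.11541216 m
Δh = 0.1138176 + 0.0177184 + 0.11541216 = 0.24694816 m ≈ 250 mm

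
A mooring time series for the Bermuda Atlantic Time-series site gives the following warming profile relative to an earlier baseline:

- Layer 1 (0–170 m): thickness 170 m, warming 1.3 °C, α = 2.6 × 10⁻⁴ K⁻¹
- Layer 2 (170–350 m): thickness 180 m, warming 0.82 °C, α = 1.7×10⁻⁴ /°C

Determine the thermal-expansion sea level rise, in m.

0–170 m: 170 × 2.6×10⁻⁴ × 1.3 = 0.05746 m
170–350 m: 0.82 × 180 × 1.7×10⁻⁴ = 0.025092 m
Δh = 0.05746 + 0.025092 = 0.082552 m

Δh = 0.083 m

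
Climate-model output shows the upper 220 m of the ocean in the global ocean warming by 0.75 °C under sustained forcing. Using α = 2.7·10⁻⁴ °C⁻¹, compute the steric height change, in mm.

Δh = αΔT·H = 2.7×10⁻⁴ × 0.75 × 220 = 0.04455 m

Δh = 44.6 mm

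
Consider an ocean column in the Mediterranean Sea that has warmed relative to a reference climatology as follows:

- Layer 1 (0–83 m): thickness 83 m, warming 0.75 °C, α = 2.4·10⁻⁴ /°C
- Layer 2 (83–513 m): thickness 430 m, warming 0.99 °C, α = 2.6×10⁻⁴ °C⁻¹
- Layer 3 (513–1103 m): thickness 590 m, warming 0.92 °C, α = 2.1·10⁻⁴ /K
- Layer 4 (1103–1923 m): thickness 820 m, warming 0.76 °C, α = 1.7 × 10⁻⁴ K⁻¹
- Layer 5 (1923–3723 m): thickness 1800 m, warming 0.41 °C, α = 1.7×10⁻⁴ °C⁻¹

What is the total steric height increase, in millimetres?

Layer 1: 2.4×10⁻⁴ × 0.75 × 83 = 0.01494 m
Layer 2: 0.99 × 430 × 2.6×10⁻⁴ = 0.110682 m
2.1×10⁻⁴ × 0.92 × 590 = 0.113988 m
Layer 4: 820 × 0.76 × 1.7×10⁻⁴ = 0.105944 m
Layer 5: 1.7×10⁻⁴ × 1800 × 0.41 = 0.12546 m
Δh = 0.01494 + 0.110682 + 0.113988 + 0.105944 + 0.12546 = 0.471014 m ≈ 471 mm

Δh = 471 mm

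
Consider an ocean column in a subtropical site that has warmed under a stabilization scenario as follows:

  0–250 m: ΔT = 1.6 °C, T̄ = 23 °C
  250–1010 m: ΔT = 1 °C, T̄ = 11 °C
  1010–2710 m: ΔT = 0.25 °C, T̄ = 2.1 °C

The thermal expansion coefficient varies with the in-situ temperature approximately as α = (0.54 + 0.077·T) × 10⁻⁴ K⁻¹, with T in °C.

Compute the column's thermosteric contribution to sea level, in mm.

230 mm of thermosteric rise

Layer 1: α = (0.54 + 0.077×23)×10⁻⁴ = 2.311×10⁻⁴ K⁻¹
Layer 2: α = (0.54 + 0.077×11)×10⁻⁴ = 1.387×10⁻⁴ K⁻¹
Layer 3: α = (0.54 + 0.077×2.1)×10⁻⁴ = 0.7017×10⁻⁴ K⁻¹
250 × 1.6 × 2.311×10⁻⁴ = 0.09244 m
760 × 1 × 1.387×10⁻⁴ = 0.105412 m
Layer 3: 0.25 × 0.7017×10⁻⁴ × 1700 = 0.02982225 m
Δh = 0.09244 + 0.105412 + 0.02982225 = 0.22767425 m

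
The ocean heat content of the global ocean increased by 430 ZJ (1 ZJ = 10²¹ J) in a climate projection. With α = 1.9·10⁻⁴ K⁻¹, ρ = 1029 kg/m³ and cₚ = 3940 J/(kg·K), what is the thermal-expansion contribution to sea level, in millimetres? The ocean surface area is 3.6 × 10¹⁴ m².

Δh = 56.0 mm

Per unit area: Q = 430×10²¹ / (3.6×10¹⁴) ≈ 1.194×10⁹ J/m²
Δh = αQ/(ρcₚ) = 1.9×10⁻⁴ × 1.194×10⁹ / (1029 × 3940) ≈ 0.055956 m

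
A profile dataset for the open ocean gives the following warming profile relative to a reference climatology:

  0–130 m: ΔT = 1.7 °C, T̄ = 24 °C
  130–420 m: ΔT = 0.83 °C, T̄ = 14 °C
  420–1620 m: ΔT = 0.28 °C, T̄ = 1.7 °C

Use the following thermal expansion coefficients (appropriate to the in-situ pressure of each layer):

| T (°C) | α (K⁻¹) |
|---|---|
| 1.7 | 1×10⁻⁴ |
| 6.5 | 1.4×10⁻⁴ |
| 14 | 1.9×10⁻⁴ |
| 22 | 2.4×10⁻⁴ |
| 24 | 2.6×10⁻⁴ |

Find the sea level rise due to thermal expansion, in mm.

Layer 1 at 24 °C → α = 2.6×10⁻⁴ K⁻¹
Layer 2 at 14 °C → α = 1.9×10⁻⁴ K⁻¹
Layer 3 at 1.7 °C → α = 1×10⁻⁴ K⁻¹
0–130 m: 1.7 × 130 × 2.6×10⁻⁴ = 0.05746 m
Layer 2: 1.9×10⁻⁴ × 0.83 × 290 = 0.045733 m
420–1620 m: 1200 × 1×10⁻⁴ × 0.28 = 0.03360 m
Δh = 0.05746 + 0.045733 + 0.03360 = 0.136793 m

Δh ≈ 137 mm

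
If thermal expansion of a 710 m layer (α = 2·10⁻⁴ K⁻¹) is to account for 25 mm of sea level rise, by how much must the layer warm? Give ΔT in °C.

ΔT = Δh/(αH) = 0.025 / (2×10⁻⁴ × 710) ≈ 0.1761 °C

0.176 °C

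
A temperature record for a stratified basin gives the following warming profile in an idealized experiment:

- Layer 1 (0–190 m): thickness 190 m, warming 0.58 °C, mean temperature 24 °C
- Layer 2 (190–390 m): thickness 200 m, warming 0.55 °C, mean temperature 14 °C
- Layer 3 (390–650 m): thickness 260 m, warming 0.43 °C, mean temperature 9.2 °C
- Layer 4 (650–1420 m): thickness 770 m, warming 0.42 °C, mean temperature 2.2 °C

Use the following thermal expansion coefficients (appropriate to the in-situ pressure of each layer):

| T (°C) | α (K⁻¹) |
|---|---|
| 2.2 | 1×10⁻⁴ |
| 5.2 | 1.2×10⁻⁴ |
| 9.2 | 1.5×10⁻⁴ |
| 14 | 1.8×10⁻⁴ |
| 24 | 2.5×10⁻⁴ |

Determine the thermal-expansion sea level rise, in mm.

Layer 1 at 24 °C → α = 2.5×10⁻⁴ K⁻¹
Layer 2 at 14 °C → α = 1.8×10⁻⁴ K⁻¹
Layer 3 at 9.2 °C → α = 1.5×10⁻⁴ K⁻¹
Layer 4 at 2.2 °C → α = 1×10⁻⁴ K⁻¹
190 × 0.58 × 2.5×10⁻⁴ = 0.02755 m
200 × 0.55 × 1.8×10⁻⁴ = 0.01980 m
0.43 × 260 × 1.5×10⁻⁴ = 0.01677 m
0.42 × 770 × 1×10⁻⁴ = 0.03234 m
Δh = 0.02755 + 0.01980 + 0.01677 + 0.03234 = 0.09646 m

about 96 mm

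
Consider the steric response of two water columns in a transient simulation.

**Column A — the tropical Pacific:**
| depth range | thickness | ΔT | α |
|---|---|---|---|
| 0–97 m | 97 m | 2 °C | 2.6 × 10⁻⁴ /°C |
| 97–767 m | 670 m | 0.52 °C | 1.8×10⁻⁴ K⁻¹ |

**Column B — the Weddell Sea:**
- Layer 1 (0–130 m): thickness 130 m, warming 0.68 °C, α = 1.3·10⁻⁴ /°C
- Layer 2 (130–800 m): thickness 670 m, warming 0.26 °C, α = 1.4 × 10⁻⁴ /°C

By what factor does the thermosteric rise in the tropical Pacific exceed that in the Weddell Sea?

A 2.6×10⁻⁴ × 2 × 97 = 0.05044 m
A Layer 2: 670 × 1.8×10⁻⁴ × 0.52 = 0.062712 m
A total: 0.113152 m
B 0–130 m: 0.68 × 130 × 1.3×10⁻⁴ = 0.011492 m
B Layer 2: 1.4×10⁻⁴ × 670 × 0.26 = 0.024388 m
B total: 0.03588 m
Ratio: 0.113152 / 0.03588 ≈ 3.154

≈ 3.15×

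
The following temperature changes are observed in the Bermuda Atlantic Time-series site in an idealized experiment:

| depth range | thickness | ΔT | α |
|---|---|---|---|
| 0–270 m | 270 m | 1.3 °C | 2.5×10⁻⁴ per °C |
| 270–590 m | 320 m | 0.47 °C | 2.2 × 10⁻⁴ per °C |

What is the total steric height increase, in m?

Δh = 0.121 m

0–270 m: 270 × 2.5×10⁻⁴ × 1.3 = 0.08775 m
270–590 m: 320 × 2.2×10⁻⁴ × 0.47 = 0.033088 m
Δh = 0.08775 + 0.033088 = 0.120838 m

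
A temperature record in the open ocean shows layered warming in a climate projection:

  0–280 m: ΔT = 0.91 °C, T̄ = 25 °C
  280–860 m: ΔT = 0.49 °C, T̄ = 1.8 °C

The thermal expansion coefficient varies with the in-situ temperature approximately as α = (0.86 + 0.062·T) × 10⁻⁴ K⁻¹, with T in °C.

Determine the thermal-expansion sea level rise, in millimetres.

about 89 mm

Layer 1: α = (0.86 + 0.062×25)×10⁻⁴ = 2.41×10⁻⁴ K⁻¹
Layer 2: α = (0.86 + 0.062×1.8)×10⁻⁴ = 0.9716×10⁻⁴ K⁻¹
Layer 1: 2.41×10⁻⁴ × 280 × 0.91 = 0.0614068 m
0.9716×10⁻⁴ × 580 × 0.49 = 0.027612872 m
Δh = 0.0614068 + 0.027612872 = 0.089019672 m ≈ 89 mm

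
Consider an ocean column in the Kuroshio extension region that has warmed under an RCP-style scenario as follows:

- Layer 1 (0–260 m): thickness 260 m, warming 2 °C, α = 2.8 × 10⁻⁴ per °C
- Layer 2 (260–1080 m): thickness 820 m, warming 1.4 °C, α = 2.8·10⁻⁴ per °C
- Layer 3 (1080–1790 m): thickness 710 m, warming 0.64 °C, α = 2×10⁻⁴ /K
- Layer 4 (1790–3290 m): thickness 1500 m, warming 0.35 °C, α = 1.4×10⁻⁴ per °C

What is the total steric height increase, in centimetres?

Layer 1: 260 × 2.8×10⁻⁴ × 2 = 0.14560 m
2.8×10⁻⁴ × 1.4 × 820 = 0.32144 m
Layer 3: 710 × 2×10⁻⁴ × 0.64 = 0.09088 m
1790–3290 m: 1500 × 1.4×10⁻⁴ × 0.35 = 0.07350 m
Δh = 0.14560 + 0.32144 + 0.09088 + 0.07350 = 0.63142 m

63.1 cm of thermosteric rise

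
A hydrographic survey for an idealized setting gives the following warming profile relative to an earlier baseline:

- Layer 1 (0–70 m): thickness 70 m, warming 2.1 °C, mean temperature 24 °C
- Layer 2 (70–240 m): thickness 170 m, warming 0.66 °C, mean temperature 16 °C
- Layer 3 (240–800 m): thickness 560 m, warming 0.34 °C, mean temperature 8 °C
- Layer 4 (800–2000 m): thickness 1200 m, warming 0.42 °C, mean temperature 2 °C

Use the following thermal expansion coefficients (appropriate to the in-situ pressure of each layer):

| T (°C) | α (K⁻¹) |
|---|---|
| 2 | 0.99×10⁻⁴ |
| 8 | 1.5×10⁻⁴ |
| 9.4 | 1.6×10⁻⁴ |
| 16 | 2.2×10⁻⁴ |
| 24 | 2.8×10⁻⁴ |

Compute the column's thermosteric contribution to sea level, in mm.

Δh ≈ 144 mm

Layer 1 at 24 °C → α = 2.8×10⁻⁴ K⁻¹
Layer 2 at 16 °C → α = 2.2×10⁻⁴ K⁻¹
Layer 3 at 8 °C → α = 1.5×10⁻⁴ K⁻¹
Layer 4 at 2 °C → α = 0.99×10⁻⁴ K⁻¹
Layer 1: 2.8×10⁻⁴ × 2.1 × 70 = 0.04116 m
Layer 2: 2.2×10⁻⁴ × 0.66 × 170 = 0.024684 m
0.34 × 1.5×10⁻⁴ × 560 = 0.02856 m
800–2000 m: 0.99×10⁻⁴ × 0.42 × 1200 = 0.049896 m
Δh = 0.04116 + 0.024684 + 0.02856 + 0.049896 = 0.14430 m ≈ 144 mm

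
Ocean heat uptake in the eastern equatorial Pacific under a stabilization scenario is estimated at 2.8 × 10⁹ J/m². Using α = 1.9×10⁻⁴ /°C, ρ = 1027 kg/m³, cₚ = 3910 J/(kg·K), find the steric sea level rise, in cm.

Δh = αQ/(ρcₚ) = 1.9×10⁻⁴ × 2.8×10⁹ / (1027 × 3910) ≈ 0.13248 m

Δh ≈ 13.2 cm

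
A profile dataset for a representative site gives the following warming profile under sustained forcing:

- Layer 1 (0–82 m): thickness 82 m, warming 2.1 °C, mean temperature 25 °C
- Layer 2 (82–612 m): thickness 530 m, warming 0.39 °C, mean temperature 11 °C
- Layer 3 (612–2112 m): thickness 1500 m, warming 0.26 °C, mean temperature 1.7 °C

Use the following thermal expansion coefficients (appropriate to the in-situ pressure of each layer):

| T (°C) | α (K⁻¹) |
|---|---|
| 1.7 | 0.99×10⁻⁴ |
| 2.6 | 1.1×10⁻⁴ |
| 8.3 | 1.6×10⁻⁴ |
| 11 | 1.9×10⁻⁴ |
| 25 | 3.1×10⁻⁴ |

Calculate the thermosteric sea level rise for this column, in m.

Layer 1 at 25 °C → α = 3.1×10⁻⁴ K⁻¹
Layer 2 at 11 °C → α = 1.9×10⁻⁴ K⁻¹
Layer 3 at 1.7 °C → α = 0.99×10⁻⁴ K⁻¹
3.1×10⁻⁴ × 82 × 2.1 = 0.053382 m
82–612 m: 0.39 × 1.9×10⁻⁴ × 530 = 0.039273 m
612–2112 m: 0.99×10⁻⁴ × 1500 × 0.26 = 0.03861 m
Δh = 0.053382 + 0.039273 + 0.03861 = 0.131265 m

Δh ≈ 0.131 m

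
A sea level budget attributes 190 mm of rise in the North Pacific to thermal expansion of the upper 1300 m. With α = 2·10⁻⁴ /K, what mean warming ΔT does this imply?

ΔT = Δh/(αH) = 0.19 / (2×10⁻⁴ × 1300) ≈ 0.7308 °C

about 0.731 °C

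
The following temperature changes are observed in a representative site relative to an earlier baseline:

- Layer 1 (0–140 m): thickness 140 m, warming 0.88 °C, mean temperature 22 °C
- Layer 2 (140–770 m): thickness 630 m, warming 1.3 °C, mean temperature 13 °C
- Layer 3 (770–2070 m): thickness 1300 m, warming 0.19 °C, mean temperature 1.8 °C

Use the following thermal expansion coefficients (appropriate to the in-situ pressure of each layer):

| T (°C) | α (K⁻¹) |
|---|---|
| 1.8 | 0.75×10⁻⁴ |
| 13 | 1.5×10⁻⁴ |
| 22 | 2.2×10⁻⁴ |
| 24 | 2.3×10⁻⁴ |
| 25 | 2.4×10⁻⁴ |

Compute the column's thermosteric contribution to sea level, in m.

0.17 m

Layer 1 at 22 °C → α = 2.2×10⁻⁴ K⁻¹
Layer 2 at 13 °C → α = 1.5×10⁻⁴ K⁻¹
Layer 3 at 1.8 °C → α = 0.75×10⁻⁴ K⁻¹
0–140 m: 140 × 0.88 × 2.2×10⁻⁴ = 0.027104 m
140–770 m: 1.5×10⁻⁴ × 630 × 1.3 = 0.12285 m
Layer 3: 0.19 × 0.75×10⁻⁴ × 1300 = 0.018525 m
Δh = 0.027104 + 0.12285 + 0.018525 = 0.168479 m ≈ 0.17 m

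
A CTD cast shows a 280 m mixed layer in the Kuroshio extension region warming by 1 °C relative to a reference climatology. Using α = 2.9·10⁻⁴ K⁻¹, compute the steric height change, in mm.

about 81.2 mm

Δh = αΔT·H = 2.9×10⁻⁴ × 1 × 280 = 0.08120 m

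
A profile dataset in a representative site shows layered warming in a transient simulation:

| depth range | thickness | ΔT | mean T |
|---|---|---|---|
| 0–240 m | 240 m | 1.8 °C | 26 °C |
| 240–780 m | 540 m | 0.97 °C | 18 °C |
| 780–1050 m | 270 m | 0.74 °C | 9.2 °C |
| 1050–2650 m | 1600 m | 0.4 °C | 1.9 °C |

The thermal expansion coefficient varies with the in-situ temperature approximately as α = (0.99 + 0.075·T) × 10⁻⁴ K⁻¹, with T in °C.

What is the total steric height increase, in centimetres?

Layer 1: α = (0.99 + 0.075×26)×10⁻⁴ = 2.94×10⁻⁴ K⁻¹
Layer 2: α = (0.99 + 0.075×18)×10⁻⁴ = 2.34×10⁻⁴ K⁻¹
Layer 3: α = (0.99 + 0.075×9.2)×10⁻⁴ = 1.68×10⁻⁴ K⁻¹
Layer 4: α = (0.99 + 0.075×1.9)×10⁻⁴ = 1.1325×10⁻⁴ K⁻¹
Layer 1: 240 × 1.8 × 2.94×10⁻⁴ = 0.127008 m
Layer 2: 2.34×10⁻⁴ × 0.97 × 540 = 0.1225692 m
780–1050 m: 0.74 × 270 × 1.68×10⁻⁴ = 0.0335664 m
1600 × 0.4 × 1.1325×10⁻⁴ = 0.07248 m
Δh = 0.127008 + 0.1225692 + 0.0335664 + 0.07248 = 0.3556236 m ≈ 35.6 cm

35.6 cm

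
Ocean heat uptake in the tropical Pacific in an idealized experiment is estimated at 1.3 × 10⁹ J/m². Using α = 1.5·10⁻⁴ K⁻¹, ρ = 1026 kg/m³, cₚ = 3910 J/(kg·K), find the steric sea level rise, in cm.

Δh = αQ/(ρcₚ) = 1.5×10⁻⁴ × 1.3×10⁹ / (1026 × 3910) ≈ 0.048608 m

4.86 cm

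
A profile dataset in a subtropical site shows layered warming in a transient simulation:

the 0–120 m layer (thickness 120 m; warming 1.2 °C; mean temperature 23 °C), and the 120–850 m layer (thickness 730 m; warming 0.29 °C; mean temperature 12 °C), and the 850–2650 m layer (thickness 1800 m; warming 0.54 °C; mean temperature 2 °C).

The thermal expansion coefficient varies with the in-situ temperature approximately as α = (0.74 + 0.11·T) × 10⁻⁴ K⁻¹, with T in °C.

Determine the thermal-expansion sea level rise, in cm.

Layer 1: α = (0.74 + 0.11×23)×10⁻⁴ = 3.27×10⁻⁴ K⁻¹
Layer 2: α = (0.74 + 0.11×12)×10⁻⁴ = 2.06×10⁻⁴ K⁻¹
Layer 3: α = (0.74 + 0.11×2)×10⁻⁴ = 0.96×10⁻⁴ K⁻¹
0–120 m: 3.27×10⁻⁴ × 1.2 × 120 = 0.047088 m
120–850 m: 2.06×10⁻⁴ × 0.29 × 730 = 0.0436102 m
0.54 × 1800 × 0.96×10⁻⁴ = 0.093312 m
Δh = 0.047088 + 0.0436102 + 0.093312 = 0.1840102 m ≈ 18.4 cm

about 18.4 cm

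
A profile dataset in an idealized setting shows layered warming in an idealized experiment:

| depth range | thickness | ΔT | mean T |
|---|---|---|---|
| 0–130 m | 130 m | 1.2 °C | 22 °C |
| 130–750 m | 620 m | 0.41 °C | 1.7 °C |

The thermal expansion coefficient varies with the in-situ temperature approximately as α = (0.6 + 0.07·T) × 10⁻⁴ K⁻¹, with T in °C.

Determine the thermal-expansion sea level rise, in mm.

51.7 mm

Layer 1: α = (0.6 + 0.07×22)×10⁻⁴ = 2.14×10⁻⁴ K⁻¹
Layer 2: α = (0.6 + 0.07×1.7)×10⁻⁴ = 0.719×10⁻⁴ K⁻¹
0–130 m: 1.2 × 2.14×10⁻⁴ × 130 = 0.033384 m
130–750 m: 620 × 0.719×10⁻⁴ × 0.41 = 0.01827698 m
Δh = 0.033384 + 0.01827698 = 0.05166098 m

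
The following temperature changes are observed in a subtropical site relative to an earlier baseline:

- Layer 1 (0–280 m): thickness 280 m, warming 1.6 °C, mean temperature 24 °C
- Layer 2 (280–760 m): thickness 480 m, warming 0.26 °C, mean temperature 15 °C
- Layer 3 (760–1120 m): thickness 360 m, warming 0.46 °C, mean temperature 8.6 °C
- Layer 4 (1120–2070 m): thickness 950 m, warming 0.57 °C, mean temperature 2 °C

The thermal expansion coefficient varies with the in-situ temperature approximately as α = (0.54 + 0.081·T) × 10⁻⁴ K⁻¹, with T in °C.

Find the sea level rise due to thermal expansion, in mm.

Δh = 192 mm

Layer 1: α = (0.54 + 0.081×24)×10⁻⁴ = 2.484×10⁻⁴ K⁻¹
Layer 2: α = (0.54 + 0.081×15)×10⁻⁴ = 1.755×10⁻⁴ K⁻¹
Layer 3: α = (0.54 + 0.081×8.6)×10⁻⁴ = 1.2366×10⁻⁴ K⁻¹
Layer 4: α = (0.54 + 0.081×2)×10⁻⁴ = 0.702×10⁻⁴ K⁻¹
0–280 m: 2.484×10⁻⁴ × 1.6 × 280 = 0.1112832 m
280–760 m: 480 × 0.26 × 1.755×10⁻⁴ = 0.0219024 m
760–1120 m: 360 × 1.2366×10⁻⁴ × 0.46 = 0.020478096 m
0.57 × 950 × 0.702×10⁻⁴ = 0.0380133 m
Δh = 0.1112832 + 0.0219024 + 0.020478096 + 0.0380133 = 0.191676996 m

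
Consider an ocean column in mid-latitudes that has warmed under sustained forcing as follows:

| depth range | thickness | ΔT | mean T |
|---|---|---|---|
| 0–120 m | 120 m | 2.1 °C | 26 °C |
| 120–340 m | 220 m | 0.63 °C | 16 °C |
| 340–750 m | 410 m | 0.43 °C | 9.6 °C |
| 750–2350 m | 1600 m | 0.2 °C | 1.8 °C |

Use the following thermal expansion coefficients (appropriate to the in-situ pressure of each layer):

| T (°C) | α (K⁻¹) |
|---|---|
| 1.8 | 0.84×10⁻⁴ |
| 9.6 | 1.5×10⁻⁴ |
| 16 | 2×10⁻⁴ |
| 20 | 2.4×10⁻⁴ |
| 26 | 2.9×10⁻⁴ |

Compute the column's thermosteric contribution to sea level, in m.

0.154 m

Layer 1 at 26 °C → α = 2.9×10⁻⁴ K⁻¹
Layer 2 at 16 °C → α = 2×10⁻⁴ K⁻¹
Layer 3 at 9.6 °C → α = 1.5×10⁻⁴ K⁻¹
Layer 4 at 1.8 °C → α = 0.84×10⁻⁴ K⁻¹
0–120 m: 120 × 2.1 × 2.9×10⁻⁴ = 0.07308 m
2×10⁻⁴ × 220 × 0.63 = 0.02772 m
410 × 1.5×10⁻⁴ × 0.43 = 0.026445 m
750–2350 m: 1600 × 0.2 × 0.84×10⁻⁴ = 0.02688 m
Δh = 0.07308 + 0.02772 + 0.026445 + 0.02688 = 0.154125 m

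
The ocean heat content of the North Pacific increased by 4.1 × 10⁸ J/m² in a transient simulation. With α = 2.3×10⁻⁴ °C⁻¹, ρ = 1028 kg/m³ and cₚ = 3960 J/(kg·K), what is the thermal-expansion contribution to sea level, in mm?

about 23 mm

Δh = αQ/(ρcₚ) = 2.3×10⁻⁴ × 4.1×10⁸ / (1028 × 3960) ≈ 0.023165 m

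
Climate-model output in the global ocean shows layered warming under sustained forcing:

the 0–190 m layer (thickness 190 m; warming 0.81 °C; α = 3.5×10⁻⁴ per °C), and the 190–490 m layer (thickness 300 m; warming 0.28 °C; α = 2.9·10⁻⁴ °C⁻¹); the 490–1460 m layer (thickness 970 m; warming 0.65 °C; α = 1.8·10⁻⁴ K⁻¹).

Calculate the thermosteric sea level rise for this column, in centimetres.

19.2 cm of thermosteric rise

0.81 × 3.5×10⁻⁴ × 190 = 0.053865 m
190–490 m: 2.9×10⁻⁴ × 0.28 × 300 = 0.02436 m
Layer 3: 0.65 × 1.8×10⁻⁴ × 970 = 0.11349 m
Δh = 0.053865 + 0.02436 + 0.11349 = 0.191715 m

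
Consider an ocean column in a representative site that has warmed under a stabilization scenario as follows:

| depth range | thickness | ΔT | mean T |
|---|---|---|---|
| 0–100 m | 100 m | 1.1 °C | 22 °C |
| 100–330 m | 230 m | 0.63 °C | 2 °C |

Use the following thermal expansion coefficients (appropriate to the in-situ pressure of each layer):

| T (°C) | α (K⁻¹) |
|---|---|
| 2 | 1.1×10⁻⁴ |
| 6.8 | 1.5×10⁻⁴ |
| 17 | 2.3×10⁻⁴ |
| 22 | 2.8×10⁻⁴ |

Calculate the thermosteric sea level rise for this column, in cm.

Layer 1 at 22 °C → α = 2.8×10⁻⁴ K⁻¹
Layer 2 at 2 °C → α = 1.1×10⁻⁴ K⁻¹
Layer 1: 2.8×10⁻⁴ × 1.1 × 100 = 0.03080 m
Layer 2: 1.1×10⁻⁴ × 230 × 0.63 = 0.015939 m
Δh = 0.03080 + 0.015939 = 0.046739 m ≈ 4.67 cm

Δh ≈ 4.67 cm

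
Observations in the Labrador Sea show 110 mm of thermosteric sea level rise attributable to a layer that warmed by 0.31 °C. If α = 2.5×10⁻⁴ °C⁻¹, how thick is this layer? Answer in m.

about 1400 m

H = Δh/(αΔT) = 0.11 / (2.5×10⁻⁴ × 0.31) ≈ 1419 m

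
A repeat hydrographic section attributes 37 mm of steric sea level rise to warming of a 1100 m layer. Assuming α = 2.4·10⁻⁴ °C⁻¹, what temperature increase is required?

ΔT = Δh/(αH) = 0.037 / (2.4×10⁻⁴ × 1100) ≈ 0.1402 °C

ΔT ≈ 0.140 °C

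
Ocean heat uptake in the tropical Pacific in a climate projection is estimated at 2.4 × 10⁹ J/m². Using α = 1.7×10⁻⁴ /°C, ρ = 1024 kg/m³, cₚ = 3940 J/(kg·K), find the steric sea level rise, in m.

Δh = αQ/(ρcₚ) = 1.7×10⁻⁴ × 2.4×10⁹ / (1024 × 3940) ≈ 0.10113 m

0.101 m of thermosteric rise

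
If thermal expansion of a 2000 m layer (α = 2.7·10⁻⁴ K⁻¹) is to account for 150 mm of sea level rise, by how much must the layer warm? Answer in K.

ΔT = Δh/(αH) = 0.15 / (2.7×10⁻⁴ × 2000) ≈ 0.2778 K

0.278 K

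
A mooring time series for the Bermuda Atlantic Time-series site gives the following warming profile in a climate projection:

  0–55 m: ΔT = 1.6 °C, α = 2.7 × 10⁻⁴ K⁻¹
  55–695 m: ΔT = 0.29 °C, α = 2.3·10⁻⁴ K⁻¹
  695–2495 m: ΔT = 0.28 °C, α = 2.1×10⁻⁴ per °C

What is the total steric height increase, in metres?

Layer 1: 1.6 × 55 × 2.7×10⁻⁴ = 0.02376 m
0.29 × 2.3×10⁻⁴ × 640 = 0.042688 m
Layer 3: 1800 × 2.1×10⁻⁴ × 0.28 = 0.10584 m
Δh = 0.02376 + 0.042688 + 0.10584 = 0.172288 m

0.172 m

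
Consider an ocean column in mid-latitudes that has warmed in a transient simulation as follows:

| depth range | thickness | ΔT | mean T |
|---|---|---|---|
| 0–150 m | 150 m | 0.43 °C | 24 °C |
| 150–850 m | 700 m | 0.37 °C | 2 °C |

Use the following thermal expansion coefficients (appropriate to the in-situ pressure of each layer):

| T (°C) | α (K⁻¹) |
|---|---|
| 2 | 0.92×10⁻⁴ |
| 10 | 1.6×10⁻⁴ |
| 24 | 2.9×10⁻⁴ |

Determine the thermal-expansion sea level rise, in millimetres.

Layer 1 at 24 °C → α = 2.9×10⁻⁴ K⁻¹
Layer 2 at 2 °C → α = 0.92×10⁻⁴ K⁻¹
Layer 1: 0.43 × 2.9×10⁻⁴ × 150 = 0.018705 m
Layer 2: 700 × 0.92×10⁻⁴ × 0.37 = 0.023828 m
Δh = 0.018705 + 0.023828 = 0.042533 m ≈ 43 mm

43 mm of thermosteric rise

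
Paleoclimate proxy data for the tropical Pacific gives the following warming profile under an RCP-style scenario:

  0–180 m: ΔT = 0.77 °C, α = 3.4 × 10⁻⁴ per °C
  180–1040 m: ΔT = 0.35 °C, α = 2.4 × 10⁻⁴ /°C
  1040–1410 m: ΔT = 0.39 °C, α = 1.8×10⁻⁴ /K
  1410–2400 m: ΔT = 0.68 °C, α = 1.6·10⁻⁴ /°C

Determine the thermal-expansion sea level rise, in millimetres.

Layer 1: 180 × 3.4×10⁻⁴ × 0.77 = 0.047124 m
180–1040 m: 2.4×10⁻⁴ × 860 × 0.35 = 0.07224 m
370 × 1.8×10⁻⁴ × 0.39 = 0.025974 m
1410–2400 m: 0.68 × 1.6×10⁻⁴ × 990 = 0.107712 m
Δh = 0.047124 + 0.07224 + 0.025974 + 0.107712 = 0.25305 m

about 253 mm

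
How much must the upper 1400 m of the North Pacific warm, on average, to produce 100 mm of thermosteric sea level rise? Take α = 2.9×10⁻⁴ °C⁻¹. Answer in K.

ΔT ≈ 0.25 K

ΔT = Δh/(αH) = 0.1 / (2.9×10⁻⁴ × 1400) ≈ 0.2463 K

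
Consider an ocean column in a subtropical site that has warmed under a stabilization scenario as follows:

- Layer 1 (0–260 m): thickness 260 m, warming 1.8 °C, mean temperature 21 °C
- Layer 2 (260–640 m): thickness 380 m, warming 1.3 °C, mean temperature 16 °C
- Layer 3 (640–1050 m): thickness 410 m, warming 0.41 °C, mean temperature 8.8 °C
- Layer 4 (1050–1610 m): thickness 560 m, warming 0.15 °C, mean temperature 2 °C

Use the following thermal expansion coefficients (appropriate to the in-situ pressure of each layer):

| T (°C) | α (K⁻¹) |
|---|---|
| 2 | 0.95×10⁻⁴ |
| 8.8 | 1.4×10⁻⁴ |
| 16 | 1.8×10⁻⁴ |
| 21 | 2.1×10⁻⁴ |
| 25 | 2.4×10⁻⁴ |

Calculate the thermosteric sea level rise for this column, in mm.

Δh ≈ 220 mm

Layer 1 at 21 °C → α = 2.1×10⁻⁴ K⁻¹
Layer 2 at 16 °C → α = 1.8×10⁻⁴ K⁻¹
Layer 3 at 8.8 °C → α = 1.4×10⁻⁴ K⁻¹
Layer 4 at 2 °C → α = 0.95×10⁻⁴ K⁻¹
0–260 m: 2.1×10⁻⁴ × 1.8 × 260 = 0.09828 m
260–640 m: 1.8×10⁻⁴ × 1.3 × 380 = 0.08892 m
Layer 3: 0.41 × 410 × 1.4×10⁻⁴ = 0.023534 m
560 × 0.15 × 0.95×10⁻⁴ = 0.00798 m
Δh = 0.09828 + 0.08892 + 0.023534 + 0.00798 = 0.218714 m ≈ 220 mm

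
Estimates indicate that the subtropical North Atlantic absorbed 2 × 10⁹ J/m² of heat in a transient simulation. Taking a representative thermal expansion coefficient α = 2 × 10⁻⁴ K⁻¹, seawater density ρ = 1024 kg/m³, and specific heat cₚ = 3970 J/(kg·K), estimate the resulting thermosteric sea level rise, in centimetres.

Δh = αQ/(ρcₚ) = 2×10⁻⁴ × 2×10⁹ / (1024 × 3970) ≈ 0.098394 m

9.8 cm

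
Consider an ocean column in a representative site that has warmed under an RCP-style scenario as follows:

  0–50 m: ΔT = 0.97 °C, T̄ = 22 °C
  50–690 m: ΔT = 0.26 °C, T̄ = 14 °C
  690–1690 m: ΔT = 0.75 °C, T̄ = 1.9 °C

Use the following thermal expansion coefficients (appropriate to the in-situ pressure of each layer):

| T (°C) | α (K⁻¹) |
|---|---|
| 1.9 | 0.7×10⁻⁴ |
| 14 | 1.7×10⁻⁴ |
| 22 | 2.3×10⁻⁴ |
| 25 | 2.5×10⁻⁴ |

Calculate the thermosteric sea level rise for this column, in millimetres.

92 mm

Layer 1 at 22 °C → α = 2.3×10⁻⁴ K⁻¹
Layer 2 at 14 °C → α = 1.7×10⁻⁴ K⁻¹
Layer 3 at 1.9 °C → α = 0.7×10⁻⁴ K⁻¹
0–50 m: 50 × 0.97 × 2.3×10⁻⁴ = 0.011155 m
Layer 2: 0.26 × 1.7×10⁻⁴ × 640 = 0.028288 m
Layer 3: 0.7×10⁻⁴ × 1000 × 0.75 = 0.05250 m
Δh = 0.011155 + 0.028288 + 0.05250 = 0.091943 m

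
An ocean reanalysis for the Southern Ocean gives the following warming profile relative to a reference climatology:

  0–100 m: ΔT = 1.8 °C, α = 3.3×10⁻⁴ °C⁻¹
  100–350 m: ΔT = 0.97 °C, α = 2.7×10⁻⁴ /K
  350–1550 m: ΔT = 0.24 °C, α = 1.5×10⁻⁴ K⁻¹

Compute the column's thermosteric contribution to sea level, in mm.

0–100 m: 100 × 1.8 × 3.3×10⁻⁴ = 0.05940 m
100–350 m: 0.97 × 2.7×10⁻⁴ × 250 = 0.065475 m
350–1550 m: 1.5×10⁻⁴ × 0.24 × 1200 = 0.04320 m
Δh = 0.05940 + 0.065475 + 0.04320 = 0.168075 m ≈ 168 mm

Δh ≈ 168 mm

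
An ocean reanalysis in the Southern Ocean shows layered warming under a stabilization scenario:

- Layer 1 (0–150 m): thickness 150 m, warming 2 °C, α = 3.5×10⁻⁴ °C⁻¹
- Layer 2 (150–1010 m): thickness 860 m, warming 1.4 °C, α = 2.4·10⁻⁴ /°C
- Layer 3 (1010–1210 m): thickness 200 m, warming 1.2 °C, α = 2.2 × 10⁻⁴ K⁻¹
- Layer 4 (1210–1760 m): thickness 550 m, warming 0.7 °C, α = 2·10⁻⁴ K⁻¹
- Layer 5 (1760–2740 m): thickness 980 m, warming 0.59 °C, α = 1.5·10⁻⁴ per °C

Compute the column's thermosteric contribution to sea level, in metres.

Layer 1: 150 × 3.5×10⁻⁴ × 2 = 0.10500 m
2.4×10⁻⁴ × 860 × 1.4 = 0.28896 m
Layer 3: 2.2×10⁻⁴ × 1.2 × 200 = 0.05280 m
1210–1760 m: 0.7 × 2×10⁻⁴ × 550 = 0.07700 m
Layer 5: 980 × 0.59 × 1.5×10⁻⁴ = 0.08673 m
Δh = 0.10500 + 0.28896 + 0.05280 + 0.07700 + 0.08673 = 0.61049 m

about 0.610 m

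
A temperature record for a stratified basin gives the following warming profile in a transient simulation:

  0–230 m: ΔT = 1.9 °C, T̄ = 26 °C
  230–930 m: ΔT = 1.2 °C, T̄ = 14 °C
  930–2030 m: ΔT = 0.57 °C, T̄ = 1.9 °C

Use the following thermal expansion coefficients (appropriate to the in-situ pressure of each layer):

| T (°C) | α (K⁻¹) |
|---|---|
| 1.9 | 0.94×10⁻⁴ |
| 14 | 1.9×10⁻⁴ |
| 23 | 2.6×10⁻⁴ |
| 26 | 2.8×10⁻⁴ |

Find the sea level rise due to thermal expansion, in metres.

about 0.341 m

Layer 1 at 26 °C → α = 2.8×10⁻⁴ K⁻¹
Layer 2 at 14 °C → α = 1.9×10⁻⁴ K⁻¹
Layer 3 at 1.9 °C → α = 0.94×10⁻⁴ K⁻¹
230 × 1.9 × 2.8×10⁻⁴ = 0.12236 m
1.2 × 700 × 1.9×10⁻⁴ = 0.15960 m
0.94×10⁻⁴ × 0.57 × 1100 = 0.058938 m
Δh = 0.12236 + 0.15960 + 0.058938 = 0.340898 m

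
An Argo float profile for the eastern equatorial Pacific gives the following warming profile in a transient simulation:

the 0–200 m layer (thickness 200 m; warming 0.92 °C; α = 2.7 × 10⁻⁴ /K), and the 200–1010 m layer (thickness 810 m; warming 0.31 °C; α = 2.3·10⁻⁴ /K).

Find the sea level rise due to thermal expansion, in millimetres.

Layer 1: 0.92 × 2.7×10⁻⁴ × 200 = 0.04968 m
Layer 2: 810 × 0.31 × 2.3×10⁻⁴ = 0.057753 m
Δh = 0.04968 + 0.057753 = 0.107433 m

Δh ≈ 110 mm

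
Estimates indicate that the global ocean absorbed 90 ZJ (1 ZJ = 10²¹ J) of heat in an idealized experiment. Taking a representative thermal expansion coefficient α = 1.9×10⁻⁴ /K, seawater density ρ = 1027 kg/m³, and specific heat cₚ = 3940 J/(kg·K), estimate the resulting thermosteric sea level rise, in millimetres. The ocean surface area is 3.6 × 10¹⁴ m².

Δh ≈ 12 mm

Per unit area: Q = 90×10²¹ / (3.6×10¹⁴) = 2.5×10⁸ J/m²
Δh = αQ/(ρcₚ) = 1.9×10⁻⁴ × 2.5×10⁸ / (1027 × 3940) ≈ 0.011739 m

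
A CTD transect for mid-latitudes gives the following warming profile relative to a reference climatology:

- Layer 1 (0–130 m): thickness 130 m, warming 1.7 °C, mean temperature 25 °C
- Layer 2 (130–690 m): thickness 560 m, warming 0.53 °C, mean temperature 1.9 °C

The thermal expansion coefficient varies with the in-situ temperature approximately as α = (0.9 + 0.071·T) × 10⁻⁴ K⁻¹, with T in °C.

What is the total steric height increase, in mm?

Δh ≈ 90 mm

Layer 1: α = (0.9 + 0.071×25)×10⁻⁴ = 2.675×10⁻⁴ K⁻¹
Layer 2: α = (0.9 + 0.071×1.9)×10⁻⁴ = 1.0349×10⁻⁴ K⁻¹
0–130 m: 130 × 1.7 × 2.675×10⁻⁴ = 0.0591175 m
130–690 m: 560 × 0.53 × 1.0349×10⁻⁴ = 0.030715832 m
Δh = 0.0591175 + 0.030715832 = 0.089833332 m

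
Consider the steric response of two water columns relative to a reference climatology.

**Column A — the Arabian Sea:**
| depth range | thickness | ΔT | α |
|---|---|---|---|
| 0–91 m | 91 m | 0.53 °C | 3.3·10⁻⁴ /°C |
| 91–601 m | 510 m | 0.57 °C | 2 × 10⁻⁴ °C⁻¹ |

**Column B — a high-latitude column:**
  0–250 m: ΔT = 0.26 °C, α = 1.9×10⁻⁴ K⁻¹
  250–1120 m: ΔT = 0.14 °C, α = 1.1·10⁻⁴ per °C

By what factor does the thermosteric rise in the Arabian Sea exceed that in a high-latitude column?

A Layer 1: 0.53 × 3.3×10⁻⁴ × 91 = 0.0159159 m
A 0.57 × 2×10⁻⁴ × 510 = 0.05814 m
A total: 0.0740559 m
B 0.26 × 1.9×10⁻⁴ × 250 = 0.01235 m
B 0.14 × 1.1×10⁻⁴ × 870 = 0.013398 m
B total: 0.025748 m
Ratio: 0.0740559 / 0.025748 ≈ 2.876

2.9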